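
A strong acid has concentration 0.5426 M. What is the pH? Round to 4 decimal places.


A strong acid dissociates completely, so [H+] equals the given concentration.
pH = -log10([H+]) = -log10(0.5426)
pH = 0.26552021, rounded to 4 dp:

0.2655


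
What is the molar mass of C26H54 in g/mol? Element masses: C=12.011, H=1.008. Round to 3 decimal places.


M = sum(count * atomic_mass) over atoms.
M = 26*12.011 + 54*1.008
M = 312.286 + 54.432
M = 366.718 g/mol, rounded to 3 dp:

366.718 g/mol


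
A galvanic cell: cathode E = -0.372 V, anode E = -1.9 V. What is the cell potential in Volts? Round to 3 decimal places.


Standard cell potential: E_cell = E_cathode - E_anode.
E_cell = -0.372 - (-1.9)
E_cell = 1.528 V, rounded to 3 dp:

1.528 V


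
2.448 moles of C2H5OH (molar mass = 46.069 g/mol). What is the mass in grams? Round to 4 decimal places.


mass = n * M
mass = 2.448 * 46.069
mass = 112.776912 g, rounded to 4 dp:

112.7769 g


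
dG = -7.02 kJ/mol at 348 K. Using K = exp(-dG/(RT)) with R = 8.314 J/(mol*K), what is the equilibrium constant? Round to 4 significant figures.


dG is in kJ/mol; multiply by 1000 to match R in J/(mol*K).
RT = 8.314 * 348 = 2893.272 J/mol
exponent = -dG*1000 / (RT) = -(-7.02*1000) / 2893.272 = 2.42631871
K = exp(2.42631871)
K = 11.317144, rounded to 4 significant figures:

11.32


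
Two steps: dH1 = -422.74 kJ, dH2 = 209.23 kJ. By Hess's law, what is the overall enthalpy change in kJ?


Hess's law: enthalpy is a state function, so add the step enthalpies.
dH_total = dH1 + dH2 = -422.74 + (209.23)
dH_total = -213.51 kJ:

-213.51 kJ


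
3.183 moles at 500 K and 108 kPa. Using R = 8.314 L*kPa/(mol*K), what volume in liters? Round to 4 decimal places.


PV = nRT, solve for V = nRT / P.
nRT = 3.183 * 8.314 * 500 = 13231.731
V = 13231.731 / 108
V = 122.51602778 L, rounded to 4 dp:

122.5160 L


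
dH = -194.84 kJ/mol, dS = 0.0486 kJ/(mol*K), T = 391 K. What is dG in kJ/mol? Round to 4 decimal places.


Gibbs: dG = dH - T*dS (consistent units, dS already in kJ/(mol*K)).
T*dS = 391 * 0.0486 = 19.0026
dG = -194.84 - (19.0026)
dG = -213.8426 kJ/mol, rounded to 4 dp:

-213.8426 kJ/mol


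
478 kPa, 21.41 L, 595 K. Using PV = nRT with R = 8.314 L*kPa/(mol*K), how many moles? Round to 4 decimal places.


PV = nRT, solve for n = PV / (RT).
PV = 478 * 21.41 = 10233.98
RT = 8.314 * 595 = 4946.83
n = 10233.98 / 4946.83
n = 2.06879557 mol, rounded to 4 dp:

2.0688 mol


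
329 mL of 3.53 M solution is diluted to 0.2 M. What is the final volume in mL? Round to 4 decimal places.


Dilution: M1*V1 = M2*V2, solve for V2.
V2 = M1*V1 / M2
V2 = 3.53 * 329 / 0.2
V2 = 1161.37 / 0.2
V2 = 5806.85 mL, rounded to 4 dp:

5806.8500 mL


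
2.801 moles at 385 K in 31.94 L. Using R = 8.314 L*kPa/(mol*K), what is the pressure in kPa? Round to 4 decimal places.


PV = nRT, solve for P = nRT / V.
nRT = 2.801 * 8.314 * 385 = 8965.6929
P = 8965.6929 / 31.94
P = 280.70422354 kPa, rounded to 4 dp:

280.7042 kPa


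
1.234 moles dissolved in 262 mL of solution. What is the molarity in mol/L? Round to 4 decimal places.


Convert volume to liters: V_L = V_mL / 1000.
V_L = 262 / 1000 = 0.262 L
M = n / V_L = 1.234 / 0.262
M = 4.70992366 mol/L, rounded to 4 dp:

4.7099 mol/L


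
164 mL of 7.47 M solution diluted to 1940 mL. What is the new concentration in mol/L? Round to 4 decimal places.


Dilution: M1*V1 = M2*V2, solve for M2.
M2 = M1*V1 / V2
M2 = 7.47 * 164 / 1940
M2 = 1225.08 / 1940
M2 = 0.63148454 mol/L, rounded to 4 dp:

0.6315 mol/L


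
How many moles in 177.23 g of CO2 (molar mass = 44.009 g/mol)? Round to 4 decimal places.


n = mass / M
n = 177.23 / 44.009
n = 4.02713081 mol, rounded to 4 dp:

4.0271 mol


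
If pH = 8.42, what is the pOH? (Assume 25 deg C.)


At 25 deg C, pH + pOH = 14.
pOH = 14 - pH = 14 - 8.42
pOH = 5.58:

5.58


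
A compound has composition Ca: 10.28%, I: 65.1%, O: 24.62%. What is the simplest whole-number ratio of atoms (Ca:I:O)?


Assume 100 g of compound, divide each mass% by atomic mass to get moles, then normalize by the smallest to get a raw atom ratio.
Moles per 100 g: Ca: 10.28/40.078 = 0.2565, I: 65.1/126.904 = 0.513, O: 24.62/15.999 = 1.5388
Raw ratio (divide by min = 0.2565): Ca: 1.0, I: 2.0, O: 5.999
Multiply by 1 to clear fractions: Ca: 1.0 ~= 1, I: 2.0 ~= 2, O: 5.999 ~= 6
Reduce by GCD to get the simplest whole-number ratio:

1:2:6


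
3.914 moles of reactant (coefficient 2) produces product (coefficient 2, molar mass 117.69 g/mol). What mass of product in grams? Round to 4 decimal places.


Use the coefficient ratio to convert reactant moles to product moles, then multiply by the product's molar mass.
moles_P = moles_R * (coeff_P / coeff_R) = 3.914 * (2/2) = 3.914
mass_P = moles_P * M_P = 3.914 * 117.69
mass_P = 460.63866 g, rounded to 4 dp:

460.6387 g


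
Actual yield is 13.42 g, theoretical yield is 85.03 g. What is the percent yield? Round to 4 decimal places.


% yield = 100 * actual / theoretical
% yield = 100 * 13.42 / 85.03
% yield = 15.78266494 %, rounded to 4 dp:

15.7827 %


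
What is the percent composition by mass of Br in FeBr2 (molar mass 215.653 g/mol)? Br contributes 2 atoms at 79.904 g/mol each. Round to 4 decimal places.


pct = 100 * (n_elem * M_elem) / M_total
mass_contribution = 2 * 79.904 = 159.808 g/mol
pct = 100 * 159.808 / 215.653
pct = 74.10423226 %, rounded to 4 dp:

74.1042 %


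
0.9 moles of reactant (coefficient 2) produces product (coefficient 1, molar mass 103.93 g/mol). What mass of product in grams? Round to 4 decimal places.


Use the coefficient ratio to convert reactant moles to product moles, then multiply by the product's molar mass.
moles_P = moles_R * (coeff_P / coeff_R) = 0.9 * (1/2) = 0.45
mass_P = moles_P * M_P = 0.45 * 103.93
mass_P = 46.7685 g, rounded to 4 dp:

46.7685 g


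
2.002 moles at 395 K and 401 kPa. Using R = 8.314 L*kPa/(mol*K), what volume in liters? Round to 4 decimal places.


PV = nRT, solve for V = nRT / P.
nRT = 2.002 * 8.314 * 395 = 6574.6281
V = 6574.6281 / 401
V = 16.3955813 L, rounded to 4 dp:

16.3956 L


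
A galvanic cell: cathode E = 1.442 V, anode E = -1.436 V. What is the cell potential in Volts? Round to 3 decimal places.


Standard cell potential: E_cell = E_cathode - E_anode.
E_cell = 1.442 - (-1.436)
E_cell = 2.878 V, rounded to 3 dp:

2.878 V


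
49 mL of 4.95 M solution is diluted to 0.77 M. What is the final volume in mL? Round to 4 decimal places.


Dilution: M1*V1 = M2*V2, solve for V2.
V2 = M1*V1 / M2
V2 = 4.95 * 49 / 0.77
V2 = 242.55 / 0.77
V2 = 315.0 mL, rounded to 4 dp:

315.0000 mL


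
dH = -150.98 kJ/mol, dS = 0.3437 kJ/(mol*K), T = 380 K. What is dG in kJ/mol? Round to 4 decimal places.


Gibbs: dG = dH - T*dS (consistent units, dS already in kJ/(mol*K)).
T*dS = 380 * 0.3437 = 130.606
dG = -150.98 - (130.606)
dG = -281.586 kJ/mol, rounded to 4 dp:

-281.5860 kJ/mol


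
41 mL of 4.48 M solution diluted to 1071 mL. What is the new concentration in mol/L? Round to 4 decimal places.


Dilution: M1*V1 = M2*V2, solve for M2.
M2 = M1*V1 / V2
M2 = 4.48 * 41 / 1071
M2 = 183.68 / 1071
M2 = 0.17150327 mol/L, rounded to 4 dp:

0.1715 mol/L


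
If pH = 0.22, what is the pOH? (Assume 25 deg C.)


At 25 deg C, pH + pOH = 14.
pOH = 14 - pH = 14 - 0.22
pOH = 13.78:

13.78


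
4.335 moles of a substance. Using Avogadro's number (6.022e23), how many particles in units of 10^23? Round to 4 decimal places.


N = n * NA, then divide by 1e23 for the requested units.
N / 1e23 = n * 6.022
N / 1e23 = 4.335 * 6.022
N / 1e23 = 26.10537, rounded to 4 dp:

26.1054


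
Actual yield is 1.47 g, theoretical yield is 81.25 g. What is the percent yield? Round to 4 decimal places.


% yield = 100 * actual / theoretical
% yield = 100 * 1.47 / 81.25
% yield = 1.80923077 %, rounded to 4 dp:

1.8092 %


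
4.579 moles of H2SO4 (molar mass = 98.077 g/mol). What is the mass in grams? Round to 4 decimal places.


mass = n * M
mass = 4.579 * 98.077
mass = 449.094583 g, rounded to 4 dp:

449.0946 g


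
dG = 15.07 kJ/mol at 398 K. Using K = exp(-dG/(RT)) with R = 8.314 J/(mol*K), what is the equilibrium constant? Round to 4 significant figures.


dG is in kJ/mol; multiply by 1000 to match R in J/(mol*K).
RT = 8.314 * 398 = 3308.972 J/mol
exponent = -dG*1000 / (RT) = -(15.07*1000) / 3308.972 = -4.55428453
K = exp(-4.55428453)
K = 0.010522026, rounded to 4 significant figures:

0.01052


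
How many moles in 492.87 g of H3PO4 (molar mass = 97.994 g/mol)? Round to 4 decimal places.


n = mass / M
n = 492.87 / 97.994
n = 5.02959365 mol, rounded to 4 dp:

5.0296 mol


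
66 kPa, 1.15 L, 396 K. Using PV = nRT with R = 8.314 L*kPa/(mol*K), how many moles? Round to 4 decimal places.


PV = nRT, solve for n = PV / (RT).
PV = 66 * 1.15 = 75.9
RT = 8.314 * 396 = 3292.344
n = 75.9 / 3292.344
n = 0.02305348 mol, rounded to 4 dp:

0.0231 mol


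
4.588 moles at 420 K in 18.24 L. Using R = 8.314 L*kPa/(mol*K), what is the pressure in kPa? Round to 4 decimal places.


PV = nRT, solve for P = nRT / V.
nRT = 4.588 * 8.314 * 420 = 16020.7454
P = 16020.7454 / 18.24
P = 878.33033991 kPa, rounded to 4 dp:

878.3303 kPa


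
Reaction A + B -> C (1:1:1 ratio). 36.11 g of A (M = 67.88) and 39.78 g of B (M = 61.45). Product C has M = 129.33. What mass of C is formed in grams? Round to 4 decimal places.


Find moles of each reactant; the smaller value is the limiting reagent in a 1:1:1 reaction, so moles_C equals moles of the limiter.
n_A = mass_A / M_A = 36.11 / 67.88 = 0.531968 mol
n_B = mass_B / M_B = 39.78 / 61.45 = 0.647356 mol
Limiting reagent: A (smaller), n_limiting = 0.531968 mol
mass_C = n_limiting * M_C = 0.531968 * 129.33
mass_C = 68.79942144 g, rounded to 4 dp:

68.7994 g


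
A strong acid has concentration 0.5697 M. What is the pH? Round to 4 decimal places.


A strong acid dissociates completely, so [H+] equals the given concentration.
pH = -log10([H+]) = -log10(0.5697)
pH = 0.24435378, rounded to 4 dp:

0.2444


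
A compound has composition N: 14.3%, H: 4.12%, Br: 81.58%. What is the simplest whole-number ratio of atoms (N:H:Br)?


Assume 100 g of compound, divide each mass% by atomic mass to get moles, then normalize by the smallest to get a raw atom ratio.
Moles per 100 g: N: 14.3/14.007 = 1.0209, H: 4.12/1.008 = 4.0873, Br: 81.58/79.904 = 1.021
Raw ratio (divide by min = 1.0209): N: 1.0, H: 4.004, Br: 1.0
Multiply by 1 to clear fractions: N: 1.0 ~= 1, H: 4.004 ~= 4, Br: 1.0 ~= 1
Reduce by GCD to get the simplest whole-number ratio:

1:4:1


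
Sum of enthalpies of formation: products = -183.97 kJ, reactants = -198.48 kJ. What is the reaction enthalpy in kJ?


dH_rxn = sum(dH_f products) - sum(dH_f reactants)
dH_rxn = -183.97 - (-198.48)
dH_rxn = 14.51 kJ:

14.51 kJ


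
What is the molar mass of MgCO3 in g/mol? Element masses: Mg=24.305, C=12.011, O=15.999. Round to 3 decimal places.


M = sum(count * atomic_mass) over atoms.
M = 1*24.305 + 1*12.011 + 3*15.999
M = 24.305 + 12.011 + 47.997
M = 84.313 g/mol, rounded to 3 dp:

84.313 g/mol


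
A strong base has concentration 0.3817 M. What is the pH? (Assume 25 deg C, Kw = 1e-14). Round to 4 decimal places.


A strong base dissociates completely, so [OH-] equals the given concentration.
pOH = -log10([OH-]) = -log10(0.3817) = 0.418278
pH = 14 - pOH = 14 - 0.418278
pH = 13.581722, rounded to 4 dp:

13.5817


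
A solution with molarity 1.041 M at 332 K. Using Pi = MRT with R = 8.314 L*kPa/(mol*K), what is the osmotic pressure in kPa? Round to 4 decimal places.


Osmotic pressure (van't Hoff): Pi = M*R*T.
RT = 8.314 * 332 = 2760.248
Pi = 1.041 * 2760.248
Pi = 2873.418168 kPa, rounded to 4 dp:

2873.4182 kPa


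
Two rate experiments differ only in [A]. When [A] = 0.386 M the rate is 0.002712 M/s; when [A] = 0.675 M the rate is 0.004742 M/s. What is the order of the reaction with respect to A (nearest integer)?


Rate is proportional to [A]^n, so rate2/rate1 = ([A]2/[A]1)^n. Take logs to solve for n.
rate2/rate1 = 0.004742 / 0.002712 = 1.7485
[A]2/[A]1 = 0.675 / 0.386 = 1.7487
n = ln(1.7485) / ln(1.7487) = 1.0
Nearest integer order:

1


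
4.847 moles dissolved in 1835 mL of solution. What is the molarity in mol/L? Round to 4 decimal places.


Convert volume to liters: V_L = V_mL / 1000.
V_L = 1835 / 1000 = 1.835 L
M = n / V_L = 4.847 / 1.835
M = 2.64141689 mol/L, rounded to 4 dp:

2.6414 mol/L


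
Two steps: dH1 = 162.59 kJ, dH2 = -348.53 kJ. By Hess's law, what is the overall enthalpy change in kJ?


Hess's law: enthalpy is a state function, so add the step enthalpies.
dH_total = dH1 + dH2 = 162.59 + (-348.53)
dH_total = -185.94 kJ:

-185.94 kJ


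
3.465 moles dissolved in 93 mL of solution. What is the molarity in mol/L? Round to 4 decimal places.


Convert volume to liters: V_L = V_mL / 1000.
V_L = 93 / 1000 = 0.093 L
M = n / V_L = 3.465 / 0.093
M = 37.25806452 mol/L, rounded to 4 dp:

37.2581 mol/L


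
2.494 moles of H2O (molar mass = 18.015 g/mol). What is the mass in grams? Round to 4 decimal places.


mass = n * M
mass = 2.494 * 18.015
mass = 44.92941 g, rounded to 4 dp:

44.9294 g


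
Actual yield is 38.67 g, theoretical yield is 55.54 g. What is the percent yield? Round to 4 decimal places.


% yield = 100 * actual / theoretical
% yield = 100 * 38.67 / 55.54
% yield = 69.62549514 %, rounded to 4 dp:

69.6255 %


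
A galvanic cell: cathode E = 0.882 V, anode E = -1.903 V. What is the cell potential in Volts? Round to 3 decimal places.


Standard cell potential: E_cell = E_cathode - E_anode.
E_cell = 0.882 - (-1.903)
E_cell = 2.785 V, rounded to 3 dp:

2.785 V


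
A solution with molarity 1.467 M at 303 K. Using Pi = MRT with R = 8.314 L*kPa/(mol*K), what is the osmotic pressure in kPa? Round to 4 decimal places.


Osmotic pressure (van't Hoff): Pi = M*R*T.
RT = 8.314 * 303 = 2519.142
Pi = 1.467 * 2519.142
Pi = 3695.581314 kPa, rounded to 4 dp:

3695.5813 kPa


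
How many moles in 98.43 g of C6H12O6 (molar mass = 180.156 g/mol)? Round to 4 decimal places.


n = mass / M
n = 98.43 / 180.156
n = 0.54635982 mol, rounded to 4 dp:

0.5464 mol


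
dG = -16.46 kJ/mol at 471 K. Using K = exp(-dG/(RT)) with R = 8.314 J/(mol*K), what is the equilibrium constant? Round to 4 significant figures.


dG is in kJ/mol; multiply by 1000 to match R in J/(mol*K).
RT = 8.314 * 471 = 3915.894 J/mol
exponent = -dG*1000 / (RT) = -(-16.46*1000) / 3915.894 = 4.20338242
K = exp(4.20338242)
K = 66.912274, rounded to 4 significant figures:

66.91


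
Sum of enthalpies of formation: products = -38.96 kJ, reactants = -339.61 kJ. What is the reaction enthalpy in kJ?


dH_rxn = sum(dH_f products) - sum(dH_f reactants)
dH_rxn = -38.96 - (-339.61)
dH_rxn = 300.65 kJ:

300.65 kJ


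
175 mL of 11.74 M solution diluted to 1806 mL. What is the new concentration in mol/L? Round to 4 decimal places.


Dilution: M1*V1 = M2*V2, solve for M2.
M2 = M1*V1 / V2
M2 = 11.74 * 175 / 1806
M2 = 2054.5 / 1806
M2 = 1.1375969 mol/L, rounded to 4 dp:

1.1376 mol/L


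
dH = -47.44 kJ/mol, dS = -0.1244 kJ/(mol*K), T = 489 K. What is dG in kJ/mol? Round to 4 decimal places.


Gibbs: dG = dH - T*dS (consistent units, dS already in kJ/(mol*K)).
T*dS = 489 * -0.1244 = -60.8316
dG = -47.44 - (-60.8316)
dG = 13.3916 kJ/mol, rounded to 4 dp:

13.3916 kJ/mol


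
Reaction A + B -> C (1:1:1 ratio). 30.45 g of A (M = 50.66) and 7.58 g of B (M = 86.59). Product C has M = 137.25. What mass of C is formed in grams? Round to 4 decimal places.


Find moles of each reactant; the smaller value is the limiting reagent in a 1:1:1 reaction, so moles_C equals moles of the limiter.
n_A = mass_A / M_A = 30.45 / 50.66 = 0.601066 mol
n_B = mass_B / M_B = 7.58 / 86.59 = 0.087539 mol
Limiting reagent: B (smaller), n_limiting = 0.087539 mol
mass_C = n_limiting * M_C = 0.087539 * 137.25
mass_C = 12.01472775 g, rounded to 4 dp:

12.0147 g


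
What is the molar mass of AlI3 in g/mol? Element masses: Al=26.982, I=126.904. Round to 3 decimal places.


M = sum(count * atomic_mass) over atoms.
M = 1*26.982 + 3*126.904
M = 26.982 + 380.712
M = 407.694 g/mol, rounded to 3 dp:

407.694 g/mol


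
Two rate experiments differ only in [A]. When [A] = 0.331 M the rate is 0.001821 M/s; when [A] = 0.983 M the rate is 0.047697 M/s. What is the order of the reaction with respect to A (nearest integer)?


Rate is proportional to [A]^n, so rate2/rate1 = ([A]2/[A]1)^n. Take logs to solve for n.
rate2/rate1 = 0.047697 / 0.001821 = 26.1928
[A]2/[A]1 = 0.983 / 0.331 = 2.9698
n = ln(26.1928) / ln(2.9698) = 3.0
Nearest integer order:

3


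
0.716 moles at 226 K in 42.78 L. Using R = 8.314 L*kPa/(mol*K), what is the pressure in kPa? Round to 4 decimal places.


PV = nRT, solve for P = nRT / V.
nRT = 0.716 * 8.314 * 226 = 1345.3382
P = 1345.3382 / 42.78
P = 31.44783076 kPa, rounded to 4 dp:

31.4478 kPa


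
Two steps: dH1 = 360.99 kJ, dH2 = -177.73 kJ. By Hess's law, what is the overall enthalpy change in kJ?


Hess's law: enthalpy is a state function, so add the step enthalpies.
dH_total = dH1 + dH2 = 360.99 + (-177.73)
dH_total = 183.26 kJ:

183.26 kJ


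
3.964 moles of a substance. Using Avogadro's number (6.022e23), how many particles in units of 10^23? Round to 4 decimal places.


N = n * NA, then divide by 1e23 for the requested units.
N / 1e23 = n * 6.022
N / 1e23 = 3.964 * 6.022
N / 1e23 = 23.871208, rounded to 4 dp:

23.8712


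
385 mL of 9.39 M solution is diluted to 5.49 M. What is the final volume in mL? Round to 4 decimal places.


Dilution: M1*V1 = M2*V2, solve for V2.
V2 = M1*V1 / M2
V2 = 9.39 * 385 / 5.49
V2 = 3615.15 / 5.49
V2 = 658.49726776 mL, rounded to 4 dp:

658.4973 mL


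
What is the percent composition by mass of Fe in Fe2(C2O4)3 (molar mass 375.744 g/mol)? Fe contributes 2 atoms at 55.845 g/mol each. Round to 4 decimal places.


pct = 100 * (n_elem * M_elem) / M_total
mass_contribution = 2 * 55.845 = 111.69 g/mol
pct = 100 * 111.69 / 375.744
pct = 29.72502555 %, rounded to 4 dp:

29.7250 %


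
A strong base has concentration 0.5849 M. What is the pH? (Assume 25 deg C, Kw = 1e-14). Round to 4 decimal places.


A strong base dissociates completely, so [OH-] equals the given concentration.
pOH = -log10([OH-]) = -log10(0.5849) = 0.232918
pH = 14 - pOH = 14 - 0.232918
pH = 13.767082, rounded to 4 dp:

13.7671


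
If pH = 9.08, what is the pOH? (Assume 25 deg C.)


At 25 deg C, pH + pOH = 14.
pOH = 14 - pH = 14 - 9.08
pOH = 4.92:

4.92


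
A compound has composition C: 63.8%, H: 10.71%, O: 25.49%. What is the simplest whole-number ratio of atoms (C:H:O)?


Assume 100 g of compound, divide each mass% by atomic mass to get moles, then normalize by the smallest to get a raw atom ratio.
Moles per 100 g: C: 63.8/12.011 = 5.3118, H: 10.71/1.008 = 10.625, O: 25.49/15.999 = 1.5932
Raw ratio (divide by min = 1.5932): C: 3.334, H: 6.669, O: 1.0
Multiply by 3 to clear fractions: C: 10.002 ~= 10, H: 20.007 ~= 20, O: 3.0 ~= 3
Reduce by GCD to get the simplest whole-number ratio:

10:20:3


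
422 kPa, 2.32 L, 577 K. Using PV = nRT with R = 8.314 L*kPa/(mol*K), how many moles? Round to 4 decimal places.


PV = nRT, solve for n = PV / (RT).
PV = 422 * 2.32 = 979.04
RT = 8.314 * 577 = 4797.178
n = 979.04 / 4797.178
n = 0.20408665 mol, rounded to 4 dp:

0.2041 mol


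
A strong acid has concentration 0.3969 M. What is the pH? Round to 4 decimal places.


A strong acid dissociates completely, so [H+] equals the given concentration.
pH = -log10([H+]) = -log10(0.3969)
pH = 0.4013189, rounded to 4 dp:

0.4013


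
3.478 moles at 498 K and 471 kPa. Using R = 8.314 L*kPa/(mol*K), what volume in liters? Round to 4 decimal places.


PV = nRT, solve for V = nRT / P.
nRT = 3.478 * 8.314 * 498 = 14400.2138
V = 14400.2138 / 471
V = 30.57370234 L, rounded to 4 dp:

30.5737 L


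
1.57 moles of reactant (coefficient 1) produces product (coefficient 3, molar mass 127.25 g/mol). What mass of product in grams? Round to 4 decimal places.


Use the coefficient ratio to convert reactant moles to product moles, then multiply by the product's molar mass.
moles_P = moles_R * (coeff_P / coeff_R) = 1.57 * (3/1) = 4.71
mass_P = moles_P * M_P = 4.71 * 127.25
mass_P = 599.3475 g, rounded to 4 dp:

599.3475 g


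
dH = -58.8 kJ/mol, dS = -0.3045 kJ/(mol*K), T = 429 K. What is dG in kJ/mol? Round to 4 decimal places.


Gibbs: dG = dH - T*dS (consistent units, dS already in kJ/(mol*K)).
T*dS = 429 * -0.3045 = -130.6305
dG = -58.8 - (-130.6305)
dG = 71.8305 kJ/mol, rounded to 4 dp:

71.8305 kJ/mol


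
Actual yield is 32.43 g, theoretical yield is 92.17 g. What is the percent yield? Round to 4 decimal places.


% yield = 100 * actual / theoretical
% yield = 100 * 32.43 / 92.17
% yield = 35.18498427 %, rounded to 4 dp:

35.1850 %


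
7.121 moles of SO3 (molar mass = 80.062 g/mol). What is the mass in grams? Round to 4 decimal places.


mass = n * M
mass = 7.121 * 80.062
mass = 570.121502 g, rounded to 4 dp:

570.1215 g


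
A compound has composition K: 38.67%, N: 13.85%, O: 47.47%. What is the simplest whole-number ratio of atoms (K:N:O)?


Assume 100 g of compound, divide each mass% by atomic mass to get moles, then normalize by the smallest to get a raw atom ratio.
Moles per 100 g: K: 38.67/39.098 = 0.9891, N: 13.85/14.007 = 0.9888, O: 47.47/15.999 = 2.9671
Raw ratio (divide by min = 0.9888): K: 1.0, N: 1.0, O: 3.001
Multiply by 1 to clear fractions: K: 1.0 ~= 1, N: 1.0 ~= 1, O: 3.001 ~= 3
Reduce by GCD to get the simplest whole-number ratio:

1:1:3


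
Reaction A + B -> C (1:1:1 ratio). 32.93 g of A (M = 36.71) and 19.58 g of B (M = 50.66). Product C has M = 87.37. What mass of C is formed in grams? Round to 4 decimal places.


Find moles of each reactant; the smaller value is the limiting reagent in a 1:1:1 reaction, so moles_C equals moles of the limiter.
n_A = mass_A / M_A = 32.93 / 36.71 = 0.897031 mol
n_B = mass_B / M_B = 19.58 / 50.66 = 0.386498 mol
Limiting reagent: B (smaller), n_limiting = 0.386498 mol
mass_C = n_limiting * M_C = 0.386498 * 87.37
mass_C = 33.76833026 g, rounded to 4 dp:

33.7683 g


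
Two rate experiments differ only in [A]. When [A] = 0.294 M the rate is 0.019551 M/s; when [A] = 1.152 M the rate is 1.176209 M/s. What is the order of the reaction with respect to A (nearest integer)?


Rate is proportional to [A]^n, so rate2/rate1 = ([A]2/[A]1)^n. Take logs to solve for n.
rate2/rate1 = 1.176209 / 0.019551 = 60.1611
[A]2/[A]1 = 1.152 / 0.294 = 3.9184
n = ln(60.1611) / ln(3.9184) = 3.0
Nearest integer order:

3


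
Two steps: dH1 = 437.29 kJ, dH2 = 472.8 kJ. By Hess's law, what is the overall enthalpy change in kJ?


Hess's law: enthalpy is a state function, so add the step enthalpies.
dH_total = dH1 + dH2 = 437.29 + (472.8)
dH_total = 910.09 kJ:

910.09 kJ


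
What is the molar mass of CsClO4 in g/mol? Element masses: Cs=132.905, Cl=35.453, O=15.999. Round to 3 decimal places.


M = sum(count * atomic_mass) over atoms.
M = 1*132.905 + 1*35.453 + 4*15.999
M = 132.905 + 35.453 + 63.996
M = 232.354 g/mol, rounded to 3 dp:

232.354 g/mol


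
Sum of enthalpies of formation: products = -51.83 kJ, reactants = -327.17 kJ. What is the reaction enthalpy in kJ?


dH_rxn = sum(dH_f products) - sum(dH_f reactants)
dH_rxn = -51.83 - (-327.17)
dH_rxn = 275.34 kJ:

275.34 kJ


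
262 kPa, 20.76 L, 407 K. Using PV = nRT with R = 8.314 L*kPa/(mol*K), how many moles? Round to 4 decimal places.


PV = nRT, solve for n = PV / (RT).
PV = 262 * 20.76 = 5439.12
RT = 8.314 * 407 = 3383.798
n = 5439.12 / 3383.798
n = 1.60740091 mol, rounded to 4 dp:

1.6074 mol


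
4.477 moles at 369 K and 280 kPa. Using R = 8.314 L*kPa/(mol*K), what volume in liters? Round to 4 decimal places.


PV = nRT, solve for V = nRT / P.
nRT = 4.477 * 8.314 * 369 = 13734.8361
V = 13734.8361 / 280
V = 49.05298607 L, rounded to 4 dp:

49.0530 L


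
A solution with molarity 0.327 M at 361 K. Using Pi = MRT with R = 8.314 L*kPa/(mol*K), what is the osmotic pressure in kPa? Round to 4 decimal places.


Osmotic pressure (van't Hoff): Pi = M*R*T.
RT = 8.314 * 361 = 3001.354
Pi = 0.327 * 3001.354
Pi = 981.442758 kPa, rounded to 4 dp:

981.4428 kPa


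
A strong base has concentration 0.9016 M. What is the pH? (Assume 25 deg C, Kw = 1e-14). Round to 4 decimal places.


A strong base dissociates completely, so [OH-] equals the given concentration.
pOH = -log10([OH-]) = -log10(0.9016) = 0.044986
pH = 14 - pOH = 14 - 0.044986
pH = 13.955014, rounded to 4 dp:

13.9550


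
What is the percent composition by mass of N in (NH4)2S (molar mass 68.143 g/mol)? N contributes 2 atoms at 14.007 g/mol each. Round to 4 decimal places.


pct = 100 * (n_elem * M_elem) / M_total
mass_contribution = 2 * 14.007 = 28.014 g/mol
pct = 100 * 28.014 / 68.143
pct = 41.11060564 %, rounded to 4 dp:

41.1106 %


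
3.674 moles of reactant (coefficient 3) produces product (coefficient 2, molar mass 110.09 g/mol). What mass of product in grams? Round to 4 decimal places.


Use the coefficient ratio to convert reactant moles to product moles, then multiply by the product's molar mass.
moles_P = moles_R * (coeff_P / coeff_R) = 3.674 * (2/3) = 2.449333
mass_P = moles_P * M_P = 2.449333 * 110.09
mass_P = 269.64706997 g, rounded to 4 dp:

269.6471 g


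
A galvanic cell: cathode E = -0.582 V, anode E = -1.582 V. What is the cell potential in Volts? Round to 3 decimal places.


Standard cell potential: E_cell = E_cathode - E_anode.
E_cell = -0.582 - (-1.582)
E_cell = 1.0 V, rounded to 3 dp:

1.000 V


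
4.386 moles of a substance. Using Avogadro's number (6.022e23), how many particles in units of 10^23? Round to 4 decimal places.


N = n * NA, then divide by 1e23 for the requested units.
N / 1e23 = n * 6.022
N / 1e23 = 4.386 * 6.022
N / 1e23 = 26.412492, rounded to 4 dp:

26.4125


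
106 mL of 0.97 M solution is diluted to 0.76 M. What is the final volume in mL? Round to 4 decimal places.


Dilution: M1*V1 = M2*V2, solve for V2.
V2 = M1*V1 / M2
V2 = 0.97 * 106 / 0.76
V2 = 102.82 / 0.76
V2 = 135.28947368 mL, rounded to 4 dp:

135.2895 mL


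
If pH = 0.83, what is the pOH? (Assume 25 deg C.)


At 25 deg C, pH + pOH = 14.
pOH = 14 - pH = 14 - 0.83
pOH = 13.17:

13.17


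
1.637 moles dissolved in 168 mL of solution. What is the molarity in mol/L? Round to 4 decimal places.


Convert volume to liters: V_L = V_mL / 1000.
V_L = 168 / 1000 = 0.168 L
M = n / V_L = 1.637 / 0.168
M = 9.74404762 mol/L, rounded to 4 dp:

9.7440 mol/L


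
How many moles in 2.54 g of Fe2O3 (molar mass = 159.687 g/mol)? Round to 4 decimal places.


n = mass / M
n = 2.54 / 159.687
n = 0.01590612 mol, rounded to 4 dp:

0.0159 mol


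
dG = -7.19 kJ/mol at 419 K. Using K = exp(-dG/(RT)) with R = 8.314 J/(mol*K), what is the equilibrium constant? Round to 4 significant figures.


dG is in kJ/mol; multiply by 1000 to match R in J/(mol*K).
RT = 8.314 * 419 = 3483.566 J/mol
exponent = -dG*1000 / (RT) = -(-7.19*1000) / 3483.566 = 2.06397697
K = exp(2.06397697)
K = 7.8772351, rounded to 4 significant figures:

7.877


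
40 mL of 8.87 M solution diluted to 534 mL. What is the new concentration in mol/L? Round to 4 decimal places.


Dilution: M1*V1 = M2*V2, solve for M2.
M2 = M1*V1 / V2
M2 = 8.87 * 40 / 534
M2 = 354.8 / 534
M2 = 0.66441948 mol/L, rounded to 4 dp:

0.6644 mol/L


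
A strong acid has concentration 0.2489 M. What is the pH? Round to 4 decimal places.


A strong acid dissociates completely, so [H+] equals the given concentration.
pH = -log10([H+]) = -log10(0.2489)
pH = 0.6039751, rounded to 4 dp:

0.6040


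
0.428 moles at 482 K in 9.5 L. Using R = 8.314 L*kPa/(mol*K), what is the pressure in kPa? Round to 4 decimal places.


PV = nRT, solve for P = nRT / V.
nRT = 0.428 * 8.314 * 482 = 1715.1449
P = 1715.1449 / 9.5
P = 180.54156842 kPa, rounded to 4 dp:

180.5416 kPa


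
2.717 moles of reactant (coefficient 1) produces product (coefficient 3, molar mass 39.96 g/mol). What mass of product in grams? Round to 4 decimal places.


Use the coefficient ratio to convert reactant moles to product moles, then multiply by the product's molar mass.
moles_P = moles_R * (coeff_P / coeff_R) = 2.717 * (3/1) = 8.151
mass_P = moles_P * M_P = 8.151 * 39.96
mass_P = 325.71396 g, rounded to 4 dp:

325.7140 g


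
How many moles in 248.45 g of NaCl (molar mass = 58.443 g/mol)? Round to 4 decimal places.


n = mass / M
n = 248.45 / 58.443
n = 4.25115069 mol, rounded to 4 dp:

4.2512 mol


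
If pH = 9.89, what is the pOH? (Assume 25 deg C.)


At 25 deg C, pH + pOH = 14.
pOH = 14 - pH = 14 - 9.89
pOH = 4.11:

4.11


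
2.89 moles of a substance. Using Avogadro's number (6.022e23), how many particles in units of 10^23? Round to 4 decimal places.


N = n * NA, then divide by 1e23 for the requested units.
N / 1e23 = n * 6.022
N / 1e23 = 2.89 * 6.022
N / 1e23 = 17.40358, rounded to 4 dp:

17.4036


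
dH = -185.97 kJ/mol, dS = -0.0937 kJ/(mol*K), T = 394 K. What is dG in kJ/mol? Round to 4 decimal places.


Gibbs: dG = dH - T*dS (consistent units, dS already in kJ/(mol*K)).
T*dS = 394 * -0.0937 = -36.9178
dG = -185.97 - (-36.9178)
dG = -149.0522 kJ/mol, rounded to 4 dp:

-149.0522 kJ/mol


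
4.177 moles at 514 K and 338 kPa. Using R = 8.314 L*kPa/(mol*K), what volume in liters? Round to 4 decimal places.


PV = nRT, solve for V = nRT / P.
nRT = 4.177 * 8.314 * 514 = 17849.9751
V = 17849.9751 / 338
V = 52.81057722 L, rounded to 4 dp:

52.8106 L


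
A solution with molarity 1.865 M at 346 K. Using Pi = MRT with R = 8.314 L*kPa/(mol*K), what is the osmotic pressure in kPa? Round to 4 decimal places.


Osmotic pressure (van't Hoff): Pi = M*R*T.
RT = 8.314 * 346 = 2876.644
Pi = 1.865 * 2876.644
Pi = 5364.94106 kPa, rounded to 4 dp:

5364.9411 kPa


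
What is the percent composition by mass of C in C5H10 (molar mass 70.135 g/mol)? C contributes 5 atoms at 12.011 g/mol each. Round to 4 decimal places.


pct = 100 * (n_elem * M_elem) / M_total
mass_contribution = 5 * 12.011 = 60.055 g/mol
pct = 100 * 60.055 / 70.135
pct = 85.62771797 %, rounded to 4 dp:

85.6277 %


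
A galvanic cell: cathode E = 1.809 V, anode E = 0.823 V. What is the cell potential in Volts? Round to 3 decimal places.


Standard cell potential: E_cell = E_cathode - E_anode.
E_cell = 1.809 - (0.823)
E_cell = 0.986 V, rounded to 3 dp:

0.986 V


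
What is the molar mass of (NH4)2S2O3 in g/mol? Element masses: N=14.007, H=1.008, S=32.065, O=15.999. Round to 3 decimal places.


M = sum(count * atomic_mass) over atoms.
M = 2*14.007 + 8*1.008 + 2*32.065 + 3*15.999
M = 28.014 + 8.064 + 64.13 + 47.997
M = 148.205 g/mol, rounded to 3 dp:

148.205 g/mol


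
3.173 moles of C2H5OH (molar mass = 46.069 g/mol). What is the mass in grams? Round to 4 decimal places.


mass = n * M
mass = 3.173 * 46.069
mass = 146.176937 g, rounded to 4 dp:

146.1769 g


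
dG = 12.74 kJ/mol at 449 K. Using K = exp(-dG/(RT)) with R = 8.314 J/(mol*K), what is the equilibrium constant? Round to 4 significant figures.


dG is in kJ/mol; multiply by 1000 to match R in J/(mol*K).
RT = 8.314 * 449 = 3732.986 J/mol
exponent = -dG*1000 / (RT) = -(12.74*1000) / 3732.986 = -3.41281751
K = exp(-3.41281751)
K = 0.032948237, rounded to 4 significant figures:

0.03295


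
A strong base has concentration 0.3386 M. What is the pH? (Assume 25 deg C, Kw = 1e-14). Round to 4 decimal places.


A strong base dissociates completely, so [OH-] equals the given concentration.
pOH = -log10([OH-]) = -log10(0.3386) = 0.470313
pH = 14 - pOH = 14 - 0.470313
pH = 13.529687, rounded to 4 dp:

13.5297


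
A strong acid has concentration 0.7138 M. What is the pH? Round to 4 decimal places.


A strong acid dissociates completely, so [H+] equals the given concentration.
pH = -log10([H+]) = -log10(0.7138)
pH = 0.14642346, rounded to 4 dp:

0.1464


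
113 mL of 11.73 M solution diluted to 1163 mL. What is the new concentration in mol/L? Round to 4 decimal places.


Dilution: M1*V1 = M2*V2, solve for M2.
M2 = M1*V1 / V2
M2 = 11.73 * 113 / 1163
M2 = 1325.49 / 1163
M2 = 1.13971625 mol/L, rounded to 4 dp:

1.1397 mol/L


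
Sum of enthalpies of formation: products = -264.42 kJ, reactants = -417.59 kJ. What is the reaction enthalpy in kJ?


dH_rxn = sum(dH_f products) - sum(dH_f reactants)
dH_rxn = -264.42 - (-417.59)
dH_rxn = 153.17 kJ:

153.17 kJ


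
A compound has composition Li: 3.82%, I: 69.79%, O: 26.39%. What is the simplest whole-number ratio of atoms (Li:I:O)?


Assume 100 g of compound, divide each mass% by atomic mass to get moles, then normalize by the smallest to get a raw atom ratio.
Moles per 100 g: Li: 3.82/6.941 = 0.5504, I: 69.79/126.904 = 0.5499, O: 26.39/15.999 = 1.6495
Raw ratio (divide by min = 0.5499): Li: 1.001, I: 1.0, O: 2.999
Multiply by 1 to clear fractions: Li: 1.001 ~= 1, I: 1.0 ~= 1, O: 2.999 ~= 3
Reduce by GCD to get the simplest whole-number ratio:

1:1:3


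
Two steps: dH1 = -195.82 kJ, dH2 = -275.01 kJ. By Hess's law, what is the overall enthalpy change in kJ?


Hess's law: enthalpy is a state function, so add the step enthalpies.
dH_total = dH1 + dH2 = -195.82 + (-275.01)
dH_total = -470.83 kJ:

-470.83 kJ


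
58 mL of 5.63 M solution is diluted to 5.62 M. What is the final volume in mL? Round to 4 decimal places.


Dilution: M1*V1 = M2*V2, solve for V2.
V2 = M1*V1 / M2
V2 = 5.63 * 58 / 5.62
V2 = 326.54 / 5.62
V2 = 58.10320285 mL, rounded to 4 dp:

58.1032 mL


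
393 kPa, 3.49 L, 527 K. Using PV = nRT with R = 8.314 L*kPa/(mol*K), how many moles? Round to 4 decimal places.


PV = nRT, solve for n = PV / (RT).
PV = 393 * 3.49 = 1371.57
RT = 8.314 * 527 = 4381.478
n = 1371.57 / 4381.478
n = 0.3130382 mol, rounded to 4 dp:

0.3130 mol


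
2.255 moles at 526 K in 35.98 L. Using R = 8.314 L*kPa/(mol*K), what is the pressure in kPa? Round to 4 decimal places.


PV = nRT, solve for P = nRT / V.
nRT = 2.255 * 8.314 * 526 = 9861.4848
P = 9861.4848 / 35.98
P = 274.08240133 kPa, rounded to 4 dp:

274.0824 kPa


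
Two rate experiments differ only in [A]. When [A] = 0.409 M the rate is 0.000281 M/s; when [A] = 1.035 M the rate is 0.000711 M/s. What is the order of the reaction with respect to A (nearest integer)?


Rate is proportional to [A]^n, so rate2/rate1 = ([A]2/[A]1)^n. Take logs to solve for n.
rate2/rate1 = 0.000711 / 0.000281 = 2.5302
[A]2/[A]1 = 1.035 / 0.409 = 2.5306
n = ln(2.5302) / ln(2.5306) = 1.0
Nearest integer order:

1


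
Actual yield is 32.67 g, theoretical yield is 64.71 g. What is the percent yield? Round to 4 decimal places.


% yield = 100 * actual / theoretical
% yield = 100 * 32.67 / 64.71
% yield = 50.4867872 %, rounded to 4 dp:

50.4868 %


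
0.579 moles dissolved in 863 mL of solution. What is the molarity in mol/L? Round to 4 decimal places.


Convert volume to liters: V_L = V_mL / 1000.
V_L = 863 / 1000 = 0.863 L
M = n / V_L = 0.579 / 0.863
M = 0.67091541 mol/L, rounded to 4 dp:

0.6709 mol/L


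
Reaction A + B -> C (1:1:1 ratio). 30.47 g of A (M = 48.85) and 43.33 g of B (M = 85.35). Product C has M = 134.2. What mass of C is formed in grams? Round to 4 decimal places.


Find moles of each reactant; the smaller value is the limiting reagent in a 1:1:1 reaction, so moles_C equals moles of the limiter.
n_A = mass_A / M_A = 30.47 / 48.85 = 0.623746 mol
n_B = mass_B / M_B = 43.33 / 85.35 = 0.507674 mol
Limiting reagent: B (smaller), n_limiting = 0.507674 mol
mass_C = n_limiting * M_C = 0.507674 * 134.2
mass_C = 68.1298508 g, rounded to 4 dp:

68.1299 g


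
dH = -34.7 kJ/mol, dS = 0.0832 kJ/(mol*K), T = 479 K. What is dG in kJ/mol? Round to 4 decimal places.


Gibbs: dG = dH - T*dS (consistent units, dS already in kJ/(mol*K)).
T*dS = 479 * 0.0832 = 39.8528
dG = -34.7 - (39.8528)
dG = -74.5528 kJ/mol, rounded to 4 dp:

-74.5528 kJ/mol


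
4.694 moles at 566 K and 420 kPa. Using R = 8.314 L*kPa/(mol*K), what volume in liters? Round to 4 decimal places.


PV = nRT, solve for V = nRT / P.
nRT = 4.694 * 8.314 * 566 = 22088.6685
V = 22088.6685 / 420
V = 52.59206786 L, rounded to 4 dp:

52.5921 L


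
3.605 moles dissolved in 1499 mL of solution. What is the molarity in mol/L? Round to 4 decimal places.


Convert volume to liters: V_L = V_mL / 1000.
V_L = 1499 / 1000 = 1.499 L
M = n / V_L = 3.605 / 1.499
M = 2.40493662 mol/L, rounded to 4 dp:

2.4049 mol/L


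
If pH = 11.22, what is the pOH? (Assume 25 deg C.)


At 25 deg C, pH + pOH = 14.
pOH = 14 - pH = 14 - 11.22
pOH = 2.78:

2.78


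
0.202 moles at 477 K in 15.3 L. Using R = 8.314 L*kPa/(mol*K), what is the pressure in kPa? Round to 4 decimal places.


PV = nRT, solve for P = nRT / V.
nRT = 0.202 * 8.314 * 477 = 801.0872
P = 801.0872 / 15.3
P = 52.35864052 kPa, rounded to 4 dp:

52.3586 kPa


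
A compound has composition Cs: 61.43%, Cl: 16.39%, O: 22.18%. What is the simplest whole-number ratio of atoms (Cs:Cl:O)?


Assume 100 g of compound, divide each mass% by atomic mass to get moles, then normalize by the smallest to get a raw atom ratio.
Moles per 100 g: Cs: 61.43/132.905 = 0.4622, Cl: 16.39/35.453 = 0.4623, O: 22.18/15.999 = 1.3863
Raw ratio (divide by min = 0.4622): Cs: 1.0, Cl: 1.0, O: 2.999
Multiply by 1 to clear fractions: Cs: 1.0 ~= 1, Cl: 1.0 ~= 1, O: 2.999 ~= 3
Reduce by GCD to get the simplest whole-number ratio:

1:1:3


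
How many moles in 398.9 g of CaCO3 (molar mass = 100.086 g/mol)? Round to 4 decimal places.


n = mass / M
n = 398.9 / 100.086
n = 3.98557241 mol, rounded to 4 dp:

3.9856 mol


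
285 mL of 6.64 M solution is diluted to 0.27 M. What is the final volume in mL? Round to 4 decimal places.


Dilution: M1*V1 = M2*V2, solve for V2.
V2 = M1*V1 / M2
V2 = 6.64 * 285 / 0.27
V2 = 1892.4 / 0.27
V2 = 7008.88888889 mL, rounded to 4 dp:

7008.8889 mL


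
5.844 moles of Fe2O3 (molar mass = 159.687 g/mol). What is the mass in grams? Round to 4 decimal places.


mass = n * M
mass = 5.844 * 159.687
mass = 933.210828 g, rounded to 4 dp:

933.2108 g


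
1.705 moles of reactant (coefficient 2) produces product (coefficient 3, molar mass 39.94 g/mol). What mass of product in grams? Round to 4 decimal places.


Use the coefficient ratio to convert reactant moles to product moles, then multiply by the product's molar mass.
moles_P = moles_R * (coeff_P / coeff_R) = 1.705 * (3/2) = 2.5575
mass_P = moles_P * M_P = 2.5575 * 39.94
mass_P = 102.14655 g, rounded to 4 dp:

102.1466 g


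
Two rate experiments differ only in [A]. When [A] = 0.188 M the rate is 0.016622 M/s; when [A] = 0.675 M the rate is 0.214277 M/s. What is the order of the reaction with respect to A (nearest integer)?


Rate is proportional to [A]^n, so rate2/rate1 = ([A]2/[A]1)^n. Take logs to solve for n.
rate2/rate1 = 0.214277 / 0.016622 = 12.8912
[A]2/[A]1 = 0.675 / 0.188 = 3.5904
n = ln(12.8912) / ln(3.5904) = 2.0
Nearest integer order:

2


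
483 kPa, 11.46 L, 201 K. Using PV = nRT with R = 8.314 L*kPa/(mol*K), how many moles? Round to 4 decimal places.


PV = nRT, solve for n = PV / (RT).
PV = 483 * 11.46 = 5535.18
RT = 8.314 * 201 = 1671.114
n = 5535.18 / 1671.114
n = 3.31226954 mol, rounded to 4 dp:

3.3123 mol


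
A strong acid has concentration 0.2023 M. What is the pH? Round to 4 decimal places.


A strong acid dissociates completely, so [H+] equals the given concentration.
pH = -log10([H+]) = -log10(0.2023)
pH = 0.69400412, rounded to 4 dp:

0.6940


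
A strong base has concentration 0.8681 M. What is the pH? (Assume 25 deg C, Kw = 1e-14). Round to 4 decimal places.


A strong base dissociates completely, so [OH-] equals the given concentration.
pOH = -log10([OH-]) = -log10(0.8681) = 0.06143
pH = 14 - pOH = 14 - 0.06143
pH = 13.93857, rounded to 4 dp:

13.9386


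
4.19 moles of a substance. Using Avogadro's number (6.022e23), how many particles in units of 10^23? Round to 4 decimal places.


N = n * NA, then divide by 1e23 for the requested units.
N / 1e23 = n * 6.022
N / 1e23 = 4.19 * 6.022
N / 1e23 = 25.23218, rounded to 4 dp:

25.2322
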